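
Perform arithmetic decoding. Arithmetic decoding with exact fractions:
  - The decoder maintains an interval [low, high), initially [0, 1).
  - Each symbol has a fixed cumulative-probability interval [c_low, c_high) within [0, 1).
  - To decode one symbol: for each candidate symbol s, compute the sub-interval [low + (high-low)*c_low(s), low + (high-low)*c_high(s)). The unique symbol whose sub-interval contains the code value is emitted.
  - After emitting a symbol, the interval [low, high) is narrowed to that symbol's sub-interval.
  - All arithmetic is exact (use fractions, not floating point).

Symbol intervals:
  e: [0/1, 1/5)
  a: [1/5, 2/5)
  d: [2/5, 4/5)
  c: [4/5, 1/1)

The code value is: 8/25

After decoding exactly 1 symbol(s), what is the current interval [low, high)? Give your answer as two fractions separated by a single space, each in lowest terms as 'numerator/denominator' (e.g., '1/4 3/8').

Answer: 1/5 2/5

Derivation:
Step 1: interval [0/1, 1/1), width = 1/1 - 0/1 = 1/1
  'e': [0/1 + 1/1*0/1, 0/1 + 1/1*1/5) = [0/1, 1/5)
  'a': [0/1 + 1/1*1/5, 0/1 + 1/1*2/5) = [1/5, 2/5) <- contains code 8/25
  'd': [0/1 + 1/1*2/5, 0/1 + 1/1*4/5) = [2/5, 4/5)
  'c': [0/1 + 1/1*4/5, 0/1 + 1/1*1/1) = [4/5, 1/1)
  emit 'a', narrow to [1/5, 2/5)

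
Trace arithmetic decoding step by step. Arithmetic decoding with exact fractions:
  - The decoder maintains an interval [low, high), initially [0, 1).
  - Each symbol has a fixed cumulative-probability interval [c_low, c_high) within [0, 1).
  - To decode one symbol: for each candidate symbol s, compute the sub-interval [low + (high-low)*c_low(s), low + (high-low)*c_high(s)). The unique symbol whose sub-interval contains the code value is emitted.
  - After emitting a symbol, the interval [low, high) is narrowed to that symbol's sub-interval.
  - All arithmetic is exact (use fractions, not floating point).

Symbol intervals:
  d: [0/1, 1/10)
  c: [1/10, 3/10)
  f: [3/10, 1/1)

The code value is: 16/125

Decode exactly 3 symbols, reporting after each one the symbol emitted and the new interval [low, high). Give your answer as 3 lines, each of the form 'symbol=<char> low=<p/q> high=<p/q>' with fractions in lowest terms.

Answer: symbol=c low=1/10 high=3/10
symbol=c low=3/25 high=4/25
symbol=c low=31/250 high=33/250

Derivation:
Step 1: interval [0/1, 1/1), width = 1/1 - 0/1 = 1/1
  'd': [0/1 + 1/1*0/1, 0/1 + 1/1*1/10) = [0/1, 1/10)
  'c': [0/1 + 1/1*1/10, 0/1 + 1/1*3/10) = [1/10, 3/10) <- contains code 16/125
  'f': [0/1 + 1/1*3/10, 0/1 + 1/1*1/1) = [3/10, 1/1)
  emit 'c', narrow to [1/10, 3/10)
Step 2: interval [1/10, 3/10), width = 3/10 - 1/10 = 1/5
  'd': [1/10 + 1/5*0/1, 1/10 + 1/5*1/10) = [1/10, 3/25)
  'c': [1/10 + 1/5*1/10, 1/10 + 1/5*3/10) = [3/25, 4/25) <- contains code 16/125
  'f': [1/10 + 1/5*3/10, 1/10 + 1/5*1/1) = [4/25, 3/10)
  emit 'c', narrow to [3/25, 4/25)
Step 3: interval [3/25, 4/25), width = 4/25 - 3/25 = 1/25
  'd': [3/25 + 1/25*0/1, 3/25 + 1/25*1/10) = [3/25, 31/250)
  'c': [3/25 + 1/25*1/10, 3/25 + 1/25*3/10) = [31/250, 33/250) <- contains code 16/125
  'f': [3/25 + 1/25*3/10, 3/25 + 1/25*1/1) = [33/250, 4/25)
  emit 'c', narrow to [31/250, 33/250)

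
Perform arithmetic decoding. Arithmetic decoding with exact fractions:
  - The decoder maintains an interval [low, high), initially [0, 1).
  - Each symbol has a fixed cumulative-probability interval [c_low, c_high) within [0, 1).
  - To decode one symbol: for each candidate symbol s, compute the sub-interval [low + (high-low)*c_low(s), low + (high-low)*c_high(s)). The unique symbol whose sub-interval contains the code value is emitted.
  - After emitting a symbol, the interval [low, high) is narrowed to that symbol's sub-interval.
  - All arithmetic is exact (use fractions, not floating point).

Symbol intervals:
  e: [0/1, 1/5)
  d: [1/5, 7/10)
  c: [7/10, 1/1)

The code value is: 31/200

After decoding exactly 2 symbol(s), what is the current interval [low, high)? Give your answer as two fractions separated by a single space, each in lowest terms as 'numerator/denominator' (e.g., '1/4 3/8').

Answer: 7/50 1/5

Derivation:
Step 1: interval [0/1, 1/1), width = 1/1 - 0/1 = 1/1
  'e': [0/1 + 1/1*0/1, 0/1 + 1/1*1/5) = [0/1, 1/5) <- contains code 31/200
  'd': [0/1 + 1/1*1/5, 0/1 + 1/1*7/10) = [1/5, 7/10)
  'c': [0/1 + 1/1*7/10, 0/1 + 1/1*1/1) = [7/10, 1/1)
  emit 'e', narrow to [0/1, 1/5)
Step 2: interval [0/1, 1/5), width = 1/5 - 0/1 = 1/5
  'e': [0/1 + 1/5*0/1, 0/1 + 1/5*1/5) = [0/1, 1/25)
  'd': [0/1 + 1/5*1/5, 0/1 + 1/5*7/10) = [1/25, 7/50)
  'c': [0/1 + 1/5*7/10, 0/1 + 1/5*1/1) = [7/50, 1/5) <- contains code 31/200
  emit 'c', narrow to [7/50, 1/5)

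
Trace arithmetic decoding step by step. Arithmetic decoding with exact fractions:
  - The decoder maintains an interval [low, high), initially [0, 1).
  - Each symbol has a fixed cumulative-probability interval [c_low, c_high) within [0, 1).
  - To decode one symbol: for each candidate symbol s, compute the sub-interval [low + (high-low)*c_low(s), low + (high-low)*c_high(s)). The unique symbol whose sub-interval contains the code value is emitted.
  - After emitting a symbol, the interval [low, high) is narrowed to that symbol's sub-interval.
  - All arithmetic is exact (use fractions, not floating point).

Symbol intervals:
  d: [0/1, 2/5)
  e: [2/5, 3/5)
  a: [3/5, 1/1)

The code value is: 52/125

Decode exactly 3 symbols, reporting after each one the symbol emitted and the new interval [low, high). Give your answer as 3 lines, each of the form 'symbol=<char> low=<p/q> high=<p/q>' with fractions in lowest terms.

Step 1: interval [0/1, 1/1), width = 1/1 - 0/1 = 1/1
  'd': [0/1 + 1/1*0/1, 0/1 + 1/1*2/5) = [0/1, 2/5)
  'e': [0/1 + 1/1*2/5, 0/1 + 1/1*3/5) = [2/5, 3/5) <- contains code 52/125
  'a': [0/1 + 1/1*3/5, 0/1 + 1/1*1/1) = [3/5, 1/1)
  emit 'e', narrow to [2/5, 3/5)
Step 2: interval [2/5, 3/5), width = 3/5 - 2/5 = 1/5
  'd': [2/5 + 1/5*0/1, 2/5 + 1/5*2/5) = [2/5, 12/25) <- contains code 52/125
  'e': [2/5 + 1/5*2/5, 2/5 + 1/5*3/5) = [12/25, 13/25)
  'a': [2/5 + 1/5*3/5, 2/5 + 1/5*1/1) = [13/25, 3/5)
  emit 'd', narrow to [2/5, 12/25)
Step 3: interval [2/5, 12/25), width = 12/25 - 2/5 = 2/25
  'd': [2/5 + 2/25*0/1, 2/5 + 2/25*2/5) = [2/5, 54/125) <- contains code 52/125
  'e': [2/5 + 2/25*2/5, 2/5 + 2/25*3/5) = [54/125, 56/125)
  'a': [2/5 + 2/25*3/5, 2/5 + 2/25*1/1) = [56/125, 12/25)
  emit 'd', narrow to [2/5, 54/125)

Answer: symbol=e low=2/5 high=3/5
symbol=d low=2/5 high=12/25
symbol=d low=2/5 high=54/125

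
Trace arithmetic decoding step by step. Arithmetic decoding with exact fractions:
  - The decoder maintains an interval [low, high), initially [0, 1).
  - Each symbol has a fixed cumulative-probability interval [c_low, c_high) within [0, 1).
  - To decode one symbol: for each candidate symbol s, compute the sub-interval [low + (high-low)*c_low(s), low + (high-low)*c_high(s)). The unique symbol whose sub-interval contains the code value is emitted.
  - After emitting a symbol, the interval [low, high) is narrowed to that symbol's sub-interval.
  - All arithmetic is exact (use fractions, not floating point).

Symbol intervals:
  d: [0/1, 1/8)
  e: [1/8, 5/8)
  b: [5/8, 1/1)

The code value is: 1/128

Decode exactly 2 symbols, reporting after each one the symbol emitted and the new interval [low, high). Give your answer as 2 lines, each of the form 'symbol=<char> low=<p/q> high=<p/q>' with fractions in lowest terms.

Answer: symbol=d low=0/1 high=1/8
symbol=d low=0/1 high=1/64

Derivation:
Step 1: interval [0/1, 1/1), width = 1/1 - 0/1 = 1/1
  'd': [0/1 + 1/1*0/1, 0/1 + 1/1*1/8) = [0/1, 1/8) <- contains code 1/128
  'e': [0/1 + 1/1*1/8, 0/1 + 1/1*5/8) = [1/8, 5/8)
  'b': [0/1 + 1/1*5/8, 0/1 + 1/1*1/1) = [5/8, 1/1)
  emit 'd', narrow to [0/1, 1/8)
Step 2: interval [0/1, 1/8), width = 1/8 - 0/1 = 1/8
  'd': [0/1 + 1/8*0/1, 0/1 + 1/8*1/8) = [0/1, 1/64) <- contains code 1/128
  'e': [0/1 + 1/8*1/8, 0/1 + 1/8*5/8) = [1/64, 5/64)
  'b': [0/1 + 1/8*5/8, 0/1 + 1/8*1/1) = [5/64, 1/8)
  emit 'd', narrow to [0/1, 1/64)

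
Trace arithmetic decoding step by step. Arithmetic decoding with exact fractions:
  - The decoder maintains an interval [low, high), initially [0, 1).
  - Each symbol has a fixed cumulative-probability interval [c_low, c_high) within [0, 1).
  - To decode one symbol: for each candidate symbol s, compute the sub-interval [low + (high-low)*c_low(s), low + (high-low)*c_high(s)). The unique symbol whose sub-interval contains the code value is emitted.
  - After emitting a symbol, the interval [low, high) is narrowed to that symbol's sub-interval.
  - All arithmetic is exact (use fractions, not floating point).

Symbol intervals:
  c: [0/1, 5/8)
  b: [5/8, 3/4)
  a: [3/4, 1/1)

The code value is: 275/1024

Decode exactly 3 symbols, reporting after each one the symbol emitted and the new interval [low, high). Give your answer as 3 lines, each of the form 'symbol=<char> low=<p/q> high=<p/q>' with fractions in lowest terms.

Step 1: interval [0/1, 1/1), width = 1/1 - 0/1 = 1/1
  'c': [0/1 + 1/1*0/1, 0/1 + 1/1*5/8) = [0/1, 5/8) <- contains code 275/1024
  'b': [0/1 + 1/1*5/8, 0/1 + 1/1*3/4) = [5/8, 3/4)
  'a': [0/1 + 1/1*3/4, 0/1 + 1/1*1/1) = [3/4, 1/1)
  emit 'c', narrow to [0/1, 5/8)
Step 2: interval [0/1, 5/8), width = 5/8 - 0/1 = 5/8
  'c': [0/1 + 5/8*0/1, 0/1 + 5/8*5/8) = [0/1, 25/64) <- contains code 275/1024
  'b': [0/1 + 5/8*5/8, 0/1 + 5/8*3/4) = [25/64, 15/32)
  'a': [0/1 + 5/8*3/4, 0/1 + 5/8*1/1) = [15/32, 5/8)
  emit 'c', narrow to [0/1, 25/64)
Step 3: interval [0/1, 25/64), width = 25/64 - 0/1 = 25/64
  'c': [0/1 + 25/64*0/1, 0/1 + 25/64*5/8) = [0/1, 125/512)
  'b': [0/1 + 25/64*5/8, 0/1 + 25/64*3/4) = [125/512, 75/256) <- contains code 275/1024
  'a': [0/1 + 25/64*3/4, 0/1 + 25/64*1/1) = [75/256, 25/64)
  emit 'b', narrow to [125/512, 75/256)

Answer: symbol=c low=0/1 high=5/8
symbol=c low=0/1 high=25/64
symbol=b low=125/512 high=75/256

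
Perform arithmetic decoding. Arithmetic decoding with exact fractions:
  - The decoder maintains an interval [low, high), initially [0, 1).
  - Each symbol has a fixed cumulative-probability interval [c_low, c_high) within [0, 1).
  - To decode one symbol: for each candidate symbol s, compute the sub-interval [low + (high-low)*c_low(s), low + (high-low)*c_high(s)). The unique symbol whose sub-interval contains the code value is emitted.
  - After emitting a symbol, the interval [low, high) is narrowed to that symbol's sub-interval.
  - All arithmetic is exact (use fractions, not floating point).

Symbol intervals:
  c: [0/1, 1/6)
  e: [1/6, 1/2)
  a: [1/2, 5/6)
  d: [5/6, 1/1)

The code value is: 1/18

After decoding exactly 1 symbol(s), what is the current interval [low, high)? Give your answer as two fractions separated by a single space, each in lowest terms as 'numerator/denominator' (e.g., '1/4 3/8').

Step 1: interval [0/1, 1/1), width = 1/1 - 0/1 = 1/1
  'c': [0/1 + 1/1*0/1, 0/1 + 1/1*1/6) = [0/1, 1/6) <- contains code 1/18
  'e': [0/1 + 1/1*1/6, 0/1 + 1/1*1/2) = [1/6, 1/2)
  'a': [0/1 + 1/1*1/2, 0/1 + 1/1*5/6) = [1/2, 5/6)
  'd': [0/1 + 1/1*5/6, 0/1 + 1/1*1/1) = [5/6, 1/1)
  emit 'c', narrow to [0/1, 1/6)

Answer: 0/1 1/6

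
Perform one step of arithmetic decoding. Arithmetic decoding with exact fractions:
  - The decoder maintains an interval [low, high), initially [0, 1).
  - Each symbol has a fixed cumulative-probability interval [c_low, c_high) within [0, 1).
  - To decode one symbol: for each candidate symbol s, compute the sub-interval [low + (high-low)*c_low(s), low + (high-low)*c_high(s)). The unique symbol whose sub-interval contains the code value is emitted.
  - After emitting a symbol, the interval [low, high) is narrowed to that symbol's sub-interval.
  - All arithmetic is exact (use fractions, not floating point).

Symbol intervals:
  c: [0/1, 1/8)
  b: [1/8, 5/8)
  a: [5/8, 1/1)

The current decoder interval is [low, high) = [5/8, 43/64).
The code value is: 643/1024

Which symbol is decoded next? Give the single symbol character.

Answer: c

Derivation:
Interval width = high − low = 43/64 − 5/8 = 3/64
Scaled code = (code − low) / width = (643/1024 − 5/8) / 3/64 = 1/16
  c: [0/1, 1/8) ← scaled code falls here ✓
  b: [1/8, 5/8) 
  a: [5/8, 1/1) 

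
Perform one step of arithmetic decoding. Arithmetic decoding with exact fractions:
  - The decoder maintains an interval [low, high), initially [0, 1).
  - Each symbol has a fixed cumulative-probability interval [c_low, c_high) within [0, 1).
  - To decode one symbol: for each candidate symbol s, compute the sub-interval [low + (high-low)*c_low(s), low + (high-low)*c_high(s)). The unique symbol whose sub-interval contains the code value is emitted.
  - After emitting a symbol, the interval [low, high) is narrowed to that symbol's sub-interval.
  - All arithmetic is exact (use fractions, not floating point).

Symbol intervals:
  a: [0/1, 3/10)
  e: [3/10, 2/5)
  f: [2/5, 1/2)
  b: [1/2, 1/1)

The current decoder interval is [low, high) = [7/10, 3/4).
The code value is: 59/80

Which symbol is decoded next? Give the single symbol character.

Interval width = high − low = 3/4 − 7/10 = 1/20
Scaled code = (code − low) / width = (59/80 − 7/10) / 1/20 = 3/4
  a: [0/1, 3/10) 
  e: [3/10, 2/5) 
  f: [2/5, 1/2) 
  b: [1/2, 1/1) ← scaled code falls here ✓

Answer: b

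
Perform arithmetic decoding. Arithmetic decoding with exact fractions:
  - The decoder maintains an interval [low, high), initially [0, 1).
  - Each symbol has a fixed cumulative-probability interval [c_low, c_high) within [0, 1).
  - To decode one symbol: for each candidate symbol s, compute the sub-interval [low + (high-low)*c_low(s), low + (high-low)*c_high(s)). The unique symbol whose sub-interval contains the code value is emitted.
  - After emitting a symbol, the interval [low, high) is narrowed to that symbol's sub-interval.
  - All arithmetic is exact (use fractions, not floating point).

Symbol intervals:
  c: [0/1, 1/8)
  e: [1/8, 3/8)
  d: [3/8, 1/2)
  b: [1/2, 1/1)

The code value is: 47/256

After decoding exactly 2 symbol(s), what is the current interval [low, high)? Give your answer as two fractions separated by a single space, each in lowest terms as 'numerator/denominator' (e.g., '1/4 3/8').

Step 1: interval [0/1, 1/1), width = 1/1 - 0/1 = 1/1
  'c': [0/1 + 1/1*0/1, 0/1 + 1/1*1/8) = [0/1, 1/8)
  'e': [0/1 + 1/1*1/8, 0/1 + 1/1*3/8) = [1/8, 3/8) <- contains code 47/256
  'd': [0/1 + 1/1*3/8, 0/1 + 1/1*1/2) = [3/8, 1/2)
  'b': [0/1 + 1/1*1/2, 0/1 + 1/1*1/1) = [1/2, 1/1)
  emit 'e', narrow to [1/8, 3/8)
Step 2: interval [1/8, 3/8), width = 3/8 - 1/8 = 1/4
  'c': [1/8 + 1/4*0/1, 1/8 + 1/4*1/8) = [1/8, 5/32)
  'e': [1/8 + 1/4*1/8, 1/8 + 1/4*3/8) = [5/32, 7/32) <- contains code 47/256
  'd': [1/8 + 1/4*3/8, 1/8 + 1/4*1/2) = [7/32, 1/4)
  'b': [1/8 + 1/4*1/2, 1/8 + 1/4*1/1) = [1/4, 3/8)
  emit 'e', narrow to [5/32, 7/32)

Answer: 5/32 7/32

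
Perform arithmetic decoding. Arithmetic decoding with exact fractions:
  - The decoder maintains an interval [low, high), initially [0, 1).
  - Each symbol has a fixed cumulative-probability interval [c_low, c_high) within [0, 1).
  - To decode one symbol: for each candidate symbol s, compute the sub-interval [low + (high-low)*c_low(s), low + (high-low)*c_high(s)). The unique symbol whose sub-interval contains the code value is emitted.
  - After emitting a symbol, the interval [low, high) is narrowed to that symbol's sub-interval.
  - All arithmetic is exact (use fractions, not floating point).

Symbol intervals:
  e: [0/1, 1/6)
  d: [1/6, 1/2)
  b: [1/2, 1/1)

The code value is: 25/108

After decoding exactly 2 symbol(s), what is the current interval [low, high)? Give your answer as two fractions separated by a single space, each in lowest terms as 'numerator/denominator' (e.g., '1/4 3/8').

Step 1: interval [0/1, 1/1), width = 1/1 - 0/1 = 1/1
  'e': [0/1 + 1/1*0/1, 0/1 + 1/1*1/6) = [0/1, 1/6)
  'd': [0/1 + 1/1*1/6, 0/1 + 1/1*1/2) = [1/6, 1/2) <- contains code 25/108
  'b': [0/1 + 1/1*1/2, 0/1 + 1/1*1/1) = [1/2, 1/1)
  emit 'd', narrow to [1/6, 1/2)
Step 2: interval [1/6, 1/2), width = 1/2 - 1/6 = 1/3
  'e': [1/6 + 1/3*0/1, 1/6 + 1/3*1/6) = [1/6, 2/9)
  'd': [1/6 + 1/3*1/6, 1/6 + 1/3*1/2) = [2/9, 1/3) <- contains code 25/108
  'b': [1/6 + 1/3*1/2, 1/6 + 1/3*1/1) = [1/3, 1/2)
  emit 'd', narrow to [2/9, 1/3)

Answer: 2/9 1/3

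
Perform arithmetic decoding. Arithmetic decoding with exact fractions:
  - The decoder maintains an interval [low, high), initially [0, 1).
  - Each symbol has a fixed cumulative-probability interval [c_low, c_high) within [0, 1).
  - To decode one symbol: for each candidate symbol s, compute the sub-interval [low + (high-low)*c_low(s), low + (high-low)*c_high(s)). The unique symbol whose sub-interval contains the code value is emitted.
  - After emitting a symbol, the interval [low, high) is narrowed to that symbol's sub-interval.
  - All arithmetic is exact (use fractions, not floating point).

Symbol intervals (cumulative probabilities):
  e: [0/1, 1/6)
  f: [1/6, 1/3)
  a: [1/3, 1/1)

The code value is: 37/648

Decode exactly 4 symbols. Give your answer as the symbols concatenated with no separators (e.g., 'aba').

Answer: eaee

Derivation:
Step 1: interval [0/1, 1/1), width = 1/1 - 0/1 = 1/1
  'e': [0/1 + 1/1*0/1, 0/1 + 1/1*1/6) = [0/1, 1/6) <- contains code 37/648
  'f': [0/1 + 1/1*1/6, 0/1 + 1/1*1/3) = [1/6, 1/3)
  'a': [0/1 + 1/1*1/3, 0/1 + 1/1*1/1) = [1/3, 1/1)
  emit 'e', narrow to [0/1, 1/6)
Step 2: interval [0/1, 1/6), width = 1/6 - 0/1 = 1/6
  'e': [0/1 + 1/6*0/1, 0/1 + 1/6*1/6) = [0/1, 1/36)
  'f': [0/1 + 1/6*1/6, 0/1 + 1/6*1/3) = [1/36, 1/18)
  'a': [0/1 + 1/6*1/3, 0/1 + 1/6*1/1) = [1/18, 1/6) <- contains code 37/648
  emit 'a', narrow to [1/18, 1/6)
Step 3: interval [1/18, 1/6), width = 1/6 - 1/18 = 1/9
  'e': [1/18 + 1/9*0/1, 1/18 + 1/9*1/6) = [1/18, 2/27) <- contains code 37/648
  'f': [1/18 + 1/9*1/6, 1/18 + 1/9*1/3) = [2/27, 5/54)
  'a': [1/18 + 1/9*1/3, 1/18 + 1/9*1/1) = [5/54, 1/6)
  emit 'e', narrow to [1/18, 2/27)
Step 4: interval [1/18, 2/27), width = 2/27 - 1/18 = 1/54
  'e': [1/18 + 1/54*0/1, 1/18 + 1/54*1/6) = [1/18, 19/324) <- contains code 37/648
  'f': [1/18 + 1/54*1/6, 1/18 + 1/54*1/3) = [19/324, 5/81)
  'a': [1/18 + 1/54*1/3, 1/18 + 1/54*1/1) = [5/81, 2/27)
  emit 'e', narrow to [1/18, 19/324)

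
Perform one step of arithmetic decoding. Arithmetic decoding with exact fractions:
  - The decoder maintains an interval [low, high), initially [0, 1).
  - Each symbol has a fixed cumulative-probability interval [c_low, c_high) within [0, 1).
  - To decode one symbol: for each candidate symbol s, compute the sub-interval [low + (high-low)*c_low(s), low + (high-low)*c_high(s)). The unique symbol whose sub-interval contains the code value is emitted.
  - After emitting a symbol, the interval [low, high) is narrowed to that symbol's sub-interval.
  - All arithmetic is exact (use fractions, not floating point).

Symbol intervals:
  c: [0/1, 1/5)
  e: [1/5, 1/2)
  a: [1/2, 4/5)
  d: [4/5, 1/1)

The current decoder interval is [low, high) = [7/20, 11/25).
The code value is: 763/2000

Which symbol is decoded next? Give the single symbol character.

Interval width = high − low = 11/25 − 7/20 = 9/100
Scaled code = (code − low) / width = (763/2000 − 7/20) / 9/100 = 7/20
  c: [0/1, 1/5) 
  e: [1/5, 1/2) ← scaled code falls here ✓
  a: [1/2, 4/5) 
  d: [4/5, 1/1) 

Answer: e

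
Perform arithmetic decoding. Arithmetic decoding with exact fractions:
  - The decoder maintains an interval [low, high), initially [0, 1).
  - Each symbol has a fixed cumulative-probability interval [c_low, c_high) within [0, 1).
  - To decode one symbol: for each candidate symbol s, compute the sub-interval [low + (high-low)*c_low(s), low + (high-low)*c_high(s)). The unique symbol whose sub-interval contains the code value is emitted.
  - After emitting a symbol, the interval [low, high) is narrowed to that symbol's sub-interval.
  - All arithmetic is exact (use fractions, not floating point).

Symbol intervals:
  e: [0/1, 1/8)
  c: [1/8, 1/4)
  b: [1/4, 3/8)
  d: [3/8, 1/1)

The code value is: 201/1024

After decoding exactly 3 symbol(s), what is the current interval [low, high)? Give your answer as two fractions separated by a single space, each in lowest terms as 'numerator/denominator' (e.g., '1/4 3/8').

Answer: 49/256 103/512

Derivation:
Step 1: interval [0/1, 1/1), width = 1/1 - 0/1 = 1/1
  'e': [0/1 + 1/1*0/1, 0/1 + 1/1*1/8) = [0/1, 1/8)
  'c': [0/1 + 1/1*1/8, 0/1 + 1/1*1/4) = [1/8, 1/4) <- contains code 201/1024
  'b': [0/1 + 1/1*1/4, 0/1 + 1/1*3/8) = [1/4, 3/8)
  'd': [0/1 + 1/1*3/8, 0/1 + 1/1*1/1) = [3/8, 1/1)
  emit 'c', narrow to [1/8, 1/4)
Step 2: interval [1/8, 1/4), width = 1/4 - 1/8 = 1/8
  'e': [1/8 + 1/8*0/1, 1/8 + 1/8*1/8) = [1/8, 9/64)
  'c': [1/8 + 1/8*1/8, 1/8 + 1/8*1/4) = [9/64, 5/32)
  'b': [1/8 + 1/8*1/4, 1/8 + 1/8*3/8) = [5/32, 11/64)
  'd': [1/8 + 1/8*3/8, 1/8 + 1/8*1/1) = [11/64, 1/4) <- contains code 201/1024
  emit 'd', narrow to [11/64, 1/4)
Step 3: interval [11/64, 1/4), width = 1/4 - 11/64 = 5/64
  'e': [11/64 + 5/64*0/1, 11/64 + 5/64*1/8) = [11/64, 93/512)
  'c': [11/64 + 5/64*1/8, 11/64 + 5/64*1/4) = [93/512, 49/256)
  'b': [11/64 + 5/64*1/4, 11/64 + 5/64*3/8) = [49/256, 103/512) <- contains code 201/1024
  'd': [11/64 + 5/64*3/8, 11/64 + 5/64*1/1) = [103/512, 1/4)
  emit 'b', narrow to [49/256, 103/512)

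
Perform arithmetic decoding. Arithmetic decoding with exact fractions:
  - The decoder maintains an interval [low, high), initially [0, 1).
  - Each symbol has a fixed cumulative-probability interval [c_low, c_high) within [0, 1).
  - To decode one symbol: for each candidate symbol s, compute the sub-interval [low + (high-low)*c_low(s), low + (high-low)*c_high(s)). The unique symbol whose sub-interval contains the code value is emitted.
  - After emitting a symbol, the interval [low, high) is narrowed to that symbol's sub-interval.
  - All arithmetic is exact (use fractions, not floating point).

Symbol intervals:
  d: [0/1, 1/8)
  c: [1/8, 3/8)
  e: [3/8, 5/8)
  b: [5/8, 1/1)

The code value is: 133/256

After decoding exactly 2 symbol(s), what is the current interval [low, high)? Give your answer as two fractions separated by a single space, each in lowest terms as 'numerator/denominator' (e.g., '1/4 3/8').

Answer: 15/32 17/32

Derivation:
Step 1: interval [0/1, 1/1), width = 1/1 - 0/1 = 1/1
  'd': [0/1 + 1/1*0/1, 0/1 + 1/1*1/8) = [0/1, 1/8)
  'c': [0/1 + 1/1*1/8, 0/1 + 1/1*3/8) = [1/8, 3/8)
  'e': [0/1 + 1/1*3/8, 0/1 + 1/1*5/8) = [3/8, 5/8) <- contains code 133/256
  'b': [0/1 + 1/1*5/8, 0/1 + 1/1*1/1) = [5/8, 1/1)
  emit 'e', narrow to [3/8, 5/8)
Step 2: interval [3/8, 5/8), width = 5/8 - 3/8 = 1/4
  'd': [3/8 + 1/4*0/1, 3/8 + 1/4*1/8) = [3/8, 13/32)
  'c': [3/8 + 1/4*1/8, 3/8 + 1/4*3/8) = [13/32, 15/32)
  'e': [3/8 + 1/4*3/8, 3/8 + 1/4*5/8) = [15/32, 17/32) <- contains code 133/256
  'b': [3/8 + 1/4*5/8, 3/8 + 1/4*1/1) = [17/32, 5/8)
  emit 'e', narrow to [15/32, 17/32)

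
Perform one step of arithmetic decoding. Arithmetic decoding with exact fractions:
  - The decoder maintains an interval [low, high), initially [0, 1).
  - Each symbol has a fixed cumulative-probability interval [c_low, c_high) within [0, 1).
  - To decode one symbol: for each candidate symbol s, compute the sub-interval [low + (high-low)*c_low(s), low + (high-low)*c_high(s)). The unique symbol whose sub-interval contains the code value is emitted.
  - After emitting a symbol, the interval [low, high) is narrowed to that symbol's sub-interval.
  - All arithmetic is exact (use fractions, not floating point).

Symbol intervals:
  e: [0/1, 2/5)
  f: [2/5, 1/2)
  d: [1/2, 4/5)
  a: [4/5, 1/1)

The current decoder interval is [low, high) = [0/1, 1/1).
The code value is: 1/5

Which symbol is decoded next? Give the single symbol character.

Interval width = high − low = 1/1 − 0/1 = 1/1
Scaled code = (code − low) / width = (1/5 − 0/1) / 1/1 = 1/5
  e: [0/1, 2/5) ← scaled code falls here ✓
  f: [2/5, 1/2) 
  d: [1/2, 4/5) 
  a: [4/5, 1/1) 

Answer: e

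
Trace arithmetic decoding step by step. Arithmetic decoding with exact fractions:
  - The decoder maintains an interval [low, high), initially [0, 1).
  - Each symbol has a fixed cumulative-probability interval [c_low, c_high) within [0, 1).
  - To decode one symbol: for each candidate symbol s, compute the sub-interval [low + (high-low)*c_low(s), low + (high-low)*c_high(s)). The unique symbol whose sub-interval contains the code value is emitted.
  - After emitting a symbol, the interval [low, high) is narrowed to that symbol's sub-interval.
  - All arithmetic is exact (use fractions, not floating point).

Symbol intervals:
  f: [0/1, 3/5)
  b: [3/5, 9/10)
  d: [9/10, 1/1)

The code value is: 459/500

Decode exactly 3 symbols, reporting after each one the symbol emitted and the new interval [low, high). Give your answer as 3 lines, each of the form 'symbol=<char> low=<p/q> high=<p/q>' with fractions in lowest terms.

Answer: symbol=d low=9/10 high=1/1
symbol=f low=9/10 high=24/25
symbol=f low=9/10 high=117/125

Derivation:
Step 1: interval [0/1, 1/1), width = 1/1 - 0/1 = 1/1
  'f': [0/1 + 1/1*0/1, 0/1 + 1/1*3/5) = [0/1, 3/5)
  'b': [0/1 + 1/1*3/5, 0/1 + 1/1*9/10) = [3/5, 9/10)
  'd': [0/1 + 1/1*9/10, 0/1 + 1/1*1/1) = [9/10, 1/1) <- contains code 459/500
  emit 'd', narrow to [9/10, 1/1)
Step 2: interval [9/10, 1/1), width = 1/1 - 9/10 = 1/10
  'f': [9/10 + 1/10*0/1, 9/10 + 1/10*3/5) = [9/10, 24/25) <- contains code 459/500
  'b': [9/10 + 1/10*3/5, 9/10 + 1/10*9/10) = [24/25, 99/100)
  'd': [9/10 + 1/10*9/10, 9/10 + 1/10*1/1) = [99/100, 1/1)
  emit 'f', narrow to [9/10, 24/25)
Step 3: interval [9/10, 24/25), width = 24/25 - 9/10 = 3/50
  'f': [9/10 + 3/50*0/1, 9/10 + 3/50*3/5) = [9/10, 117/125) <- contains code 459/500
  'b': [9/10 + 3/50*3/5, 9/10 + 3/50*9/10) = [117/125, 477/500)
  'd': [9/10 + 3/50*9/10, 9/10 + 3/50*1/1) = [477/500, 24/25)
  emit 'f', narrow to [9/10, 117/125)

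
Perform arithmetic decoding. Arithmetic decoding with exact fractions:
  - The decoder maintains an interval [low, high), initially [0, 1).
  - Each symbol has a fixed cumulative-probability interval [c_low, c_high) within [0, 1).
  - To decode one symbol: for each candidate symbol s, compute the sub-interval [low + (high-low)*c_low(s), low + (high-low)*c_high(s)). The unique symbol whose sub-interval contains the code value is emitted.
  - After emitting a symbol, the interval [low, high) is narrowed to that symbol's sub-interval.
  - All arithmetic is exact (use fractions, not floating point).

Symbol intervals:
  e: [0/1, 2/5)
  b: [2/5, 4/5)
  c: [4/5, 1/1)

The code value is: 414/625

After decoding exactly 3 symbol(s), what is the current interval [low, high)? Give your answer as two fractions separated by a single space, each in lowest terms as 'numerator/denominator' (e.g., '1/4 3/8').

Step 1: interval [0/1, 1/1), width = 1/1 - 0/1 = 1/1
  'e': [0/1 + 1/1*0/1, 0/1 + 1/1*2/5) = [0/1, 2/5)
  'b': [0/1 + 1/1*2/5, 0/1 + 1/1*4/5) = [2/5, 4/5) <- contains code 414/625
  'c': [0/1 + 1/1*4/5, 0/1 + 1/1*1/1) = [4/5, 1/1)
  emit 'b', narrow to [2/5, 4/5)
Step 2: interval [2/5, 4/5), width = 4/5 - 2/5 = 2/5
  'e': [2/5 + 2/5*0/1, 2/5 + 2/5*2/5) = [2/5, 14/25)
  'b': [2/5 + 2/5*2/5, 2/5 + 2/5*4/5) = [14/25, 18/25) <- contains code 414/625
  'c': [2/5 + 2/5*4/5, 2/5 + 2/5*1/1) = [18/25, 4/5)
  emit 'b', narrow to [14/25, 18/25)
Step 3: interval [14/25, 18/25), width = 18/25 - 14/25 = 4/25
  'e': [14/25 + 4/25*0/1, 14/25 + 4/25*2/5) = [14/25, 78/125)
  'b': [14/25 + 4/25*2/5, 14/25 + 4/25*4/5) = [78/125, 86/125) <- contains code 414/625
  'c': [14/25 + 4/25*4/5, 14/25 + 4/25*1/1) = [86/125, 18/25)
  emit 'b', narrow to [78/125, 86/125)

Answer: 78/125 86/125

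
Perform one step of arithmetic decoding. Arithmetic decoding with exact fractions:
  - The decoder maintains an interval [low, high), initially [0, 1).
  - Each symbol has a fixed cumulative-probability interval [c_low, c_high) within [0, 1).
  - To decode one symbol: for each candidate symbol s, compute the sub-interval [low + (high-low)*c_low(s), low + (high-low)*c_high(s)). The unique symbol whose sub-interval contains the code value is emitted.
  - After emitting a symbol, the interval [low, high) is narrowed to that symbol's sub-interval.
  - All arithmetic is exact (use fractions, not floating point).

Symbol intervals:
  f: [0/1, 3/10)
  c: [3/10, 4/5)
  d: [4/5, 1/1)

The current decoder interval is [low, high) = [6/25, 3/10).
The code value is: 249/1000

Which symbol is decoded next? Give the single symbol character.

Answer: f

Derivation:
Interval width = high − low = 3/10 − 6/25 = 3/50
Scaled code = (code − low) / width = (249/1000 − 6/25) / 3/50 = 3/20
  f: [0/1, 3/10) ← scaled code falls here ✓
  c: [3/10, 4/5) 
  d: [4/5, 1/1) 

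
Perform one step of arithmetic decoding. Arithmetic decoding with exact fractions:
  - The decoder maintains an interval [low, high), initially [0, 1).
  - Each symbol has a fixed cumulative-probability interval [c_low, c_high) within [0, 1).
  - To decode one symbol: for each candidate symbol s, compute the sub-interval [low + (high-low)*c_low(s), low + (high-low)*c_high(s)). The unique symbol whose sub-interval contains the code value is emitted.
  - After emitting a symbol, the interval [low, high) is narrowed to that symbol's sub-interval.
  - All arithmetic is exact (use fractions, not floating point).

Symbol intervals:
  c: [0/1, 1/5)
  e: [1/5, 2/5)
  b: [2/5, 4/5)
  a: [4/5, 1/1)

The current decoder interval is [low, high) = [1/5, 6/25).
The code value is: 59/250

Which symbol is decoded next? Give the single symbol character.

Answer: a

Derivation:
Interval width = high − low = 6/25 − 1/5 = 1/25
Scaled code = (code − low) / width = (59/250 − 1/5) / 1/25 = 9/10
  c: [0/1, 1/5) 
  e: [1/5, 2/5) 
  b: [2/5, 4/5) 
  a: [4/5, 1/1) ← scaled code falls here ✓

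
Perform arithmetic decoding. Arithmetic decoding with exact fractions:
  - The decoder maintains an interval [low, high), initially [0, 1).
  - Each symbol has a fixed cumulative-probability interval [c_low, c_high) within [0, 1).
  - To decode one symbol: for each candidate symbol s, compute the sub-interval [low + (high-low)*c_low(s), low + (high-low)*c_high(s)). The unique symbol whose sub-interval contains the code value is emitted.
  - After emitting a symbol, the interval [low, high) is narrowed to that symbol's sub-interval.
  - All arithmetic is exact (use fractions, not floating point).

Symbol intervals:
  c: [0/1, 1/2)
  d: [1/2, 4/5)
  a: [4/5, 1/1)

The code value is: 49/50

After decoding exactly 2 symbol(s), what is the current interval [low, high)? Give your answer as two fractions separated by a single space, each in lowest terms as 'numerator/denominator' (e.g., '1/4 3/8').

Step 1: interval [0/1, 1/1), width = 1/1 - 0/1 = 1/1
  'c': [0/1 + 1/1*0/1, 0/1 + 1/1*1/2) = [0/1, 1/2)
  'd': [0/1 + 1/1*1/2, 0/1 + 1/1*4/5) = [1/2, 4/5)
  'a': [0/1 + 1/1*4/5, 0/1 + 1/1*1/1) = [4/5, 1/1) <- contains code 49/50
  emit 'a', narrow to [4/5, 1/1)
Step 2: interval [4/5, 1/1), width = 1/1 - 4/5 = 1/5
  'c': [4/5 + 1/5*0/1, 4/5 + 1/5*1/2) = [4/5, 9/10)
  'd': [4/5 + 1/5*1/2, 4/5 + 1/5*4/5) = [9/10, 24/25)
  'a': [4/5 + 1/5*4/5, 4/5 + 1/5*1/1) = [24/25, 1/1) <- contains code 49/50
  emit 'a', narrow to [24/25, 1/1)

Answer: 24/25 1/1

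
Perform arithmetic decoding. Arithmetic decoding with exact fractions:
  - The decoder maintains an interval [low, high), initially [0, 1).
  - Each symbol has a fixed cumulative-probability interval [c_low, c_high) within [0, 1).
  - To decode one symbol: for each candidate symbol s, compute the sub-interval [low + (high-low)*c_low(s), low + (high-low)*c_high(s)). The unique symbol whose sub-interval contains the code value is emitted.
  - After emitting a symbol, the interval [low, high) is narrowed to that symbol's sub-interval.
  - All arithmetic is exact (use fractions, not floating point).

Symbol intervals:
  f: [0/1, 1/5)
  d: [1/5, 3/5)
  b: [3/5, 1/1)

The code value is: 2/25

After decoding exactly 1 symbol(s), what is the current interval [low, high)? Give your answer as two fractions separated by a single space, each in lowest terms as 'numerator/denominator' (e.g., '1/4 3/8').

Answer: 0/1 1/5

Derivation:
Step 1: interval [0/1, 1/1), width = 1/1 - 0/1 = 1/1
  'f': [0/1 + 1/1*0/1, 0/1 + 1/1*1/5) = [0/1, 1/5) <- contains code 2/25
  'd': [0/1 + 1/1*1/5, 0/1 + 1/1*3/5) = [1/5, 3/5)
  'b': [0/1 + 1/1*3/5, 0/1 + 1/1*1/1) = [3/5, 1/1)
  emit 'f', narrow to [0/1, 1/5)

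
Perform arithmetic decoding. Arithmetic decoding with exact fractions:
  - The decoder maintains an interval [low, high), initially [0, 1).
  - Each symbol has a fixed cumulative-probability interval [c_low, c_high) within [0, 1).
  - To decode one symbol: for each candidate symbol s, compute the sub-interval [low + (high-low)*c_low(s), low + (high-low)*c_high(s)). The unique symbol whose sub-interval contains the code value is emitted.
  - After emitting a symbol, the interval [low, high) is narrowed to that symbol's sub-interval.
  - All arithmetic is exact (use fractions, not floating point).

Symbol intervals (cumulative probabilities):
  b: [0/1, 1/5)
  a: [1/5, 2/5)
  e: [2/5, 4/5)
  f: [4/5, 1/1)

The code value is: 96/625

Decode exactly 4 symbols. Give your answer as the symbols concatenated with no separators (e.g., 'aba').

Answer: befe

Derivation:
Step 1: interval [0/1, 1/1), width = 1/1 - 0/1 = 1/1
  'b': [0/1 + 1/1*0/1, 0/1 + 1/1*1/5) = [0/1, 1/5) <- contains code 96/625
  'a': [0/1 + 1/1*1/5, 0/1 + 1/1*2/5) = [1/5, 2/5)
  'e': [0/1 + 1/1*2/5, 0/1 + 1/1*4/5) = [2/5, 4/5)
  'f': [0/1 + 1/1*4/5, 0/1 + 1/1*1/1) = [4/5, 1/1)
  emit 'b', narrow to [0/1, 1/5)
Step 2: interval [0/1, 1/5), width = 1/5 - 0/1 = 1/5
  'b': [0/1 + 1/5*0/1, 0/1 + 1/5*1/5) = [0/1, 1/25)
  'a': [0/1 + 1/5*1/5, 0/1 + 1/5*2/5) = [1/25, 2/25)
  'e': [0/1 + 1/5*2/5, 0/1 + 1/5*4/5) = [2/25, 4/25) <- contains code 96/625
  'f': [0/1 + 1/5*4/5, 0/1 + 1/5*1/1) = [4/25, 1/5)
  emit 'e', narrow to [2/25, 4/25)
Step 3: interval [2/25, 4/25), width = 4/25 - 2/25 = 2/25
  'b': [2/25 + 2/25*0/1, 2/25 + 2/25*1/5) = [2/25, 12/125)
  'a': [2/25 + 2/25*1/5, 2/25 + 2/25*2/5) = [12/125, 14/125)
  'e': [2/25 + 2/25*2/5, 2/25 + 2/25*4/5) = [14/125, 18/125)
  'f': [2/25 + 2/25*4/5, 2/25 + 2/25*1/1) = [18/125, 4/25) <- contains code 96/625
  emit 'f', narrow to [18/125, 4/25)
Step 4: interval [18/125, 4/25), width = 4/25 - 18/125 = 2/125
  'b': [18/125 + 2/125*0/1, 18/125 + 2/125*1/5) = [18/125, 92/625)
  'a': [18/125 + 2/125*1/5, 18/125 + 2/125*2/5) = [92/625, 94/625)
  'e': [18/125 + 2/125*2/5, 18/125 + 2/125*4/5) = [94/625, 98/625) <- contains code 96/625
  'f': [18/125 + 2/125*4/5, 18/125 + 2/125*1/1) = [98/625, 4/25)
  emit 'e', narrow to [94/625, 98/625)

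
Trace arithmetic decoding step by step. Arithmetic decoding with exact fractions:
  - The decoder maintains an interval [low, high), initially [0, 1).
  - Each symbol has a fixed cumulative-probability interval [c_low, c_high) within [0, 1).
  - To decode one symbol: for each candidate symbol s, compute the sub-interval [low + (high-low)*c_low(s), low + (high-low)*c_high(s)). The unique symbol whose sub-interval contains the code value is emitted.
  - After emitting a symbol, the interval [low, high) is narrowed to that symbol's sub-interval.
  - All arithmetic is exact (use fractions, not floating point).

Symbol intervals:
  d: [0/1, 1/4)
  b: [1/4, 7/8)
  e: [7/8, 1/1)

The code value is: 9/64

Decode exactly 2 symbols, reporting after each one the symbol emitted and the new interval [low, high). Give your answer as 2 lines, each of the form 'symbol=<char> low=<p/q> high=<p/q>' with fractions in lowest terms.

Answer: symbol=d low=0/1 high=1/4
symbol=b low=1/16 high=7/32

Derivation:
Step 1: interval [0/1, 1/1), width = 1/1 - 0/1 = 1/1
  'd': [0/1 + 1/1*0/1, 0/1 + 1/1*1/4) = [0/1, 1/4) <- contains code 9/64
  'b': [0/1 + 1/1*1/4, 0/1 + 1/1*7/8) = [1/4, 7/8)
  'e': [0/1 + 1/1*7/8, 0/1 + 1/1*1/1) = [7/8, 1/1)
  emit 'd', narrow to [0/1, 1/4)
Step 2: interval [0/1, 1/4), width = 1/4 - 0/1 = 1/4
  'd': [0/1 + 1/4*0/1, 0/1 + 1/4*1/4) = [0/1, 1/16)
  'b': [0/1 + 1/4*1/4, 0/1 + 1/4*7/8) = [1/16, 7/32) <- contains code 9/64
  'e': [0/1 + 1/4*7/8, 0/1 + 1/4*1/1) = [7/32, 1/4)
  emit 'b', narrow to [1/16, 7/32)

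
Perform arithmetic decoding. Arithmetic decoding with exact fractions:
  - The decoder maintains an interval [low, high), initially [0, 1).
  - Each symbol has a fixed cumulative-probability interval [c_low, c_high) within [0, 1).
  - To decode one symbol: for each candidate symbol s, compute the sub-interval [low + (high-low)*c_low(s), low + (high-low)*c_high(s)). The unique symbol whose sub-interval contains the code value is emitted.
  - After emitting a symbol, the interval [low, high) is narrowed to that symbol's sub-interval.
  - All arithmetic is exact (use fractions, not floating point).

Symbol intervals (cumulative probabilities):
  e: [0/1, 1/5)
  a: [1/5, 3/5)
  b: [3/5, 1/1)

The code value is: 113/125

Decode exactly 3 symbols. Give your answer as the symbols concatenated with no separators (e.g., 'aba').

Step 1: interval [0/1, 1/1), width = 1/1 - 0/1 = 1/1
  'e': [0/1 + 1/1*0/1, 0/1 + 1/1*1/5) = [0/1, 1/5)
  'a': [0/1 + 1/1*1/5, 0/1 + 1/1*3/5) = [1/5, 3/5)
  'b': [0/1 + 1/1*3/5, 0/1 + 1/1*1/1) = [3/5, 1/1) <- contains code 113/125
  emit 'b', narrow to [3/5, 1/1)
Step 2: interval [3/5, 1/1), width = 1/1 - 3/5 = 2/5
  'e': [3/5 + 2/5*0/1, 3/5 + 2/5*1/5) = [3/5, 17/25)
  'a': [3/5 + 2/5*1/5, 3/5 + 2/5*3/5) = [17/25, 21/25)
  'b': [3/5 + 2/5*3/5, 3/5 + 2/5*1/1) = [21/25, 1/1) <- contains code 113/125
  emit 'b', narrow to [21/25, 1/1)
Step 3: interval [21/25, 1/1), width = 1/1 - 21/25 = 4/25
  'e': [21/25 + 4/25*0/1, 21/25 + 4/25*1/5) = [21/25, 109/125)
  'a': [21/25 + 4/25*1/5, 21/25 + 4/25*3/5) = [109/125, 117/125) <- contains code 113/125
  'b': [21/25 + 4/25*3/5, 21/25 + 4/25*1/1) = [117/125, 1/1)
  emit 'a', narrow to [109/125, 117/125)

Answer: bba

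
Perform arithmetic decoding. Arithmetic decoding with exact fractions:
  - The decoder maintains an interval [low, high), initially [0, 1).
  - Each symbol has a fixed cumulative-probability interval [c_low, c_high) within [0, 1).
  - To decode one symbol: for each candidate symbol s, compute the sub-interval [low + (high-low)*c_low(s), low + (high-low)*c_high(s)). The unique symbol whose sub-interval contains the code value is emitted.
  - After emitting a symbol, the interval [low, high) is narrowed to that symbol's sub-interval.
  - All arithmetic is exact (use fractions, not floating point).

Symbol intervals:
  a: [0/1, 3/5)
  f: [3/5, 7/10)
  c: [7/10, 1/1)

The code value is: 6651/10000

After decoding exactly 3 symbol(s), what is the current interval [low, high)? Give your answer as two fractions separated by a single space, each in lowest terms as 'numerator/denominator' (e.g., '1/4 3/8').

Answer: 33/50 333/500

Derivation:
Step 1: interval [0/1, 1/1), width = 1/1 - 0/1 = 1/1
  'a': [0/1 + 1/1*0/1, 0/1 + 1/1*3/5) = [0/1, 3/5)
  'f': [0/1 + 1/1*3/5, 0/1 + 1/1*7/10) = [3/5, 7/10) <- contains code 6651/10000
  'c': [0/1 + 1/1*7/10, 0/1 + 1/1*1/1) = [7/10, 1/1)
  emit 'f', narrow to [3/5, 7/10)
Step 2: interval [3/5, 7/10), width = 7/10 - 3/5 = 1/10
  'a': [3/5 + 1/10*0/1, 3/5 + 1/10*3/5) = [3/5, 33/50)
  'f': [3/5 + 1/10*3/5, 3/5 + 1/10*7/10) = [33/50, 67/100) <- contains code 6651/10000
  'c': [3/5 + 1/10*7/10, 3/5 + 1/10*1/1) = [67/100, 7/10)
  emit 'f', narrow to [33/50, 67/100)
Step 3: interval [33/50, 67/100), width = 67/100 - 33/50 = 1/100
  'a': [33/50 + 1/100*0/1, 33/50 + 1/100*3/5) = [33/50, 333/500) <- contains code 6651/10000
  'f': [33/50 + 1/100*3/5, 33/50 + 1/100*7/10) = [333/500, 667/1000)
  'c': [33/50 + 1/100*7/10, 33/50 + 1/100*1/1) = [667/1000, 67/100)
  emit 'a', narrow to [33/50, 333/500)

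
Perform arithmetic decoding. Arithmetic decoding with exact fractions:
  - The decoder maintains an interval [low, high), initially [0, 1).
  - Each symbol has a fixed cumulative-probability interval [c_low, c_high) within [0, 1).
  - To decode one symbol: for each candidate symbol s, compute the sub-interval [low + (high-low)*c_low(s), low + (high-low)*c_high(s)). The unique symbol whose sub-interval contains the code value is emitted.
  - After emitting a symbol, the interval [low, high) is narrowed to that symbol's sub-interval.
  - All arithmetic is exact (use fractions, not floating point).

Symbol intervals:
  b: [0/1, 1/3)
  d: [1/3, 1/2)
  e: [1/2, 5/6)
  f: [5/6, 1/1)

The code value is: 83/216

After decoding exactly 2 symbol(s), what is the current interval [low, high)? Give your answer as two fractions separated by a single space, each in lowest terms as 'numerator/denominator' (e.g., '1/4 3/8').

Answer: 1/3 7/18

Derivation:
Step 1: interval [0/1, 1/1), width = 1/1 - 0/1 = 1/1
  'b': [0/1 + 1/1*0/1, 0/1 + 1/1*1/3) = [0/1, 1/3)
  'd': [0/1 + 1/1*1/3, 0/1 + 1/1*1/2) = [1/3, 1/2) <- contains code 83/216
  'e': [0/1 + 1/1*1/2, 0/1 + 1/1*5/6) = [1/2, 5/6)
  'f': [0/1 + 1/1*5/6, 0/1 + 1/1*1/1) = [5/6, 1/1)
  emit 'd', narrow to [1/3, 1/2)
Step 2: interval [1/3, 1/2), width = 1/2 - 1/3 = 1/6
  'b': [1/3 + 1/6*0/1, 1/3 + 1/6*1/3) = [1/3, 7/18) <- contains code 83/216
  'd': [1/3 + 1/6*1/3, 1/3 + 1/6*1/2) = [7/18, 5/12)
  'e': [1/3 + 1/6*1/2, 1/3 + 1/6*5/6) = [5/12, 17/36)
  'f': [1/3 + 1/6*5/6, 1/3 + 1/6*1/1) = [17/36, 1/2)
  emit 'b', narrow to [1/3, 7/18)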